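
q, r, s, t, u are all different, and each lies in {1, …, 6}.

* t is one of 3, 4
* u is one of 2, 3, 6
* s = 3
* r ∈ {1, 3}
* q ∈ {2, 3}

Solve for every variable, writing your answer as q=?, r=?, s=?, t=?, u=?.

s must be 3 (only option left). Remove 3 from q, r, t, u.
t must be 4 (only option left).
q's domain is down to {2}, so q = 2. Remove 2 from u.
That leaves r = 1.
u has just one choice, so u = 6.

q=2, r=1, s=3, t=4, u=6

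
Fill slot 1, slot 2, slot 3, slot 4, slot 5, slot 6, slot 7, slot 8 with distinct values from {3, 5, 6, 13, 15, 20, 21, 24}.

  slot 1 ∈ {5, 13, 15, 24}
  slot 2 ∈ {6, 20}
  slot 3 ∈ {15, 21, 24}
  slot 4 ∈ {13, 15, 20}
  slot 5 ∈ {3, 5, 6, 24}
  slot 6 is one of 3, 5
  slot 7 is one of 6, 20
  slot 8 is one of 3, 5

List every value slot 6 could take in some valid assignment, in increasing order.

The 8 variables draw from only 8 values {3, 5, 6, 13, 15, 20, 21, 24}, so each is used; only slot 3 can be 21, hence slot 3 = 21.
slot 2 and slot 7 share exactly the 2 values {6, 20}; by pigeonhole those values go to them, so strike 6, 20 from slot 4, slot 5.
slot 6 and slot 8 between them cover only {3, 5} — a naked pair. Remove those values from slot 1, slot 5.
That leaves slot 5 = 24. Remove 24 from slot 1.
No further eliminations apply; slot 6 can still be any of 3, 5.

3, 5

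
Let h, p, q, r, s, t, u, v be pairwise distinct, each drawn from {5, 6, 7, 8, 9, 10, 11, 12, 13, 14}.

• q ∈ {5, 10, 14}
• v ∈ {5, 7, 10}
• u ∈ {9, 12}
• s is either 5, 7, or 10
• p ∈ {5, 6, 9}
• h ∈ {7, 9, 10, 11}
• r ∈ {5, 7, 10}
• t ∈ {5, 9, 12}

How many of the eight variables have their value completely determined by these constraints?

The 8 variables draw from only 8 values {5, 6, 7, 9, 10, 11, 12, 14}, so each is used; only p can be 6, hence p = 6.
The 7 still-open variables draw from only 7 values {5, 7, 9, 10, 11, 12, 14}, so each is used; only h can be 11, hence h = 11.
The 6 still-open variables draw from only 6 values {5, 7, 9, 10, 12, 14}, so each is used; only q can be 14, hence q = 14.
r, s, v share exactly the 3 values {5, 7, 10}; by pigeonhole those values go to them, so strike 5, 7, 10 from t.
Determined: h=11, p=6, q=14. The other variables each still have more than one consistent value. That makes 3.

3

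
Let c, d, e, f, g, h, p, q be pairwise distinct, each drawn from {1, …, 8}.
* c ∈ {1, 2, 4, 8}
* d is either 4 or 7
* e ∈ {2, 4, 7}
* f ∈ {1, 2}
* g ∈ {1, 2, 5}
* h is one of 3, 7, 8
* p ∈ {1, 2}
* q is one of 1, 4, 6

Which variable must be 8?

c

The 8 variables draw from only 8 values {1, 2, 3, 4, 5, 6, 7, 8}, so each is used; only h can be 3, hence h = 3.
The 7 still-open variables together cover exactly {1, 2, 4, 5, 6, 7, 8} — 7 values for 7 variables — and 5 appears only in g's list, so g = 5.
The 6 still-open variables together cover exactly {1, 2, 4, 6, 7, 8} — 6 values for 6 variables — and 6 appears only in q's list, so q = 6.
The 5 still-open variables together cover exactly {1, 2, 4, 7, 8} — 5 values for 5 variables — and 8 appears only in c's list, so c = 8.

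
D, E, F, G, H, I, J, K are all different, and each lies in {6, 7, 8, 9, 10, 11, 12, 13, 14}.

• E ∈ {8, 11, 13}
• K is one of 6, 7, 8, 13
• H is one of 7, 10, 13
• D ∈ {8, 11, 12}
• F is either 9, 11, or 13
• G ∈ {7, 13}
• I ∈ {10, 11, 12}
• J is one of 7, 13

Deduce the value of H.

10

Among the 8 variables, 6 fits only K (and all 8 values in {6, 7, 8, 9, 10, 11, 12, 13} must be used), so K = 6.
The 7 still-open variables together cover exactly {7, 8, 9, 10, 11, 12, 13} — 7 values for 7 variables — and 9 appears only in F's list, so F = 9.
G and J share exactly the 2 values {7, 13}; by pigeonhole those values go to them, so strike 7, 13 from E, H.
So H = 10.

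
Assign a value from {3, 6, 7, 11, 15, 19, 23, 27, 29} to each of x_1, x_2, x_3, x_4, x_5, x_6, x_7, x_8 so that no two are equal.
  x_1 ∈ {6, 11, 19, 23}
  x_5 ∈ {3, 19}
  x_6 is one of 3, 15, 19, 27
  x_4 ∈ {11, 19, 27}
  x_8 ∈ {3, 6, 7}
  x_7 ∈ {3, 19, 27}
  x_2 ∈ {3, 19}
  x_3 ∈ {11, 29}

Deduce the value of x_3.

29

The 2 variables x_2 and x_5 are confined to {3, 19}, which locks those values in; drop them from x_1, x_4, x_6, x_7, x_8.
x_7's domain is down to {27}, so x_7 = 27. Eliminate 27 elsewhere: x_4, x_6.
x_4's domain is down to {11}, so x_4 = 11. Eliminate 11 elsewhere: x_1, x_3.
So x_3 = 29.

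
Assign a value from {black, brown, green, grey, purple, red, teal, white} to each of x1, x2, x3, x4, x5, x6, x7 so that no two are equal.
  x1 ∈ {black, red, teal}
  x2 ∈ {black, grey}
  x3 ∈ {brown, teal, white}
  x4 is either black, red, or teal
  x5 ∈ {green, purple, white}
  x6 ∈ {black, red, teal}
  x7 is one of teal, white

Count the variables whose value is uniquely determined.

3

x1, x4, x6 between them cover only {black, red, teal} — a naked triple. Remove those values from x2, x3, x7.
x2's domain is down to {grey}, so x2 = grey.
That leaves x7 = white. So x3, x5 can't be white.
x3's domain is down to {brown}, so x3 = brown.
Determined: x2=grey, x3=brown, x7=white. The other variables each still have more than one consistent value. That makes 3.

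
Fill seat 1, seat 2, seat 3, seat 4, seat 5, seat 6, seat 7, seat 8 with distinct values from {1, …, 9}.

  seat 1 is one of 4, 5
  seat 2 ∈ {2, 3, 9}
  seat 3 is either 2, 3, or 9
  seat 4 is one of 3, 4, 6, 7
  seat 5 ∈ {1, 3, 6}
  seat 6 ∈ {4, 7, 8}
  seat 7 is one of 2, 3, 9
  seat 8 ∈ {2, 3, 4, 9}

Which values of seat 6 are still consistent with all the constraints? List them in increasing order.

7, 8

seat 2, seat 3, seat 7 between them cover only {2, 3, 9} — a naked triple. Remove those values from seat 4, seat 5, seat 8.
seat 8's domain is down to {4}, so seat 8 = 4. Eliminate 4 elsewhere: seat 1, seat 4, seat 6.
seat 1's domain is down to {5}, so seat 1 = 5.
No further eliminations apply; seat 6 can still be any of 7, 8.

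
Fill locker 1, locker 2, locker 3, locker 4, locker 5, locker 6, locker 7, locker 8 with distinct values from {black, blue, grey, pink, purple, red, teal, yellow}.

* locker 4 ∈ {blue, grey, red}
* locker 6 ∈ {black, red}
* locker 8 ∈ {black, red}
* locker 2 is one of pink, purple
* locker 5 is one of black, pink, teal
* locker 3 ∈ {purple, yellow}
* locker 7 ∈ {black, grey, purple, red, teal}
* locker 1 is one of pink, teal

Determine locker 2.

The 8 variables draw from only 8 values {black, blue, grey, pink, purple, red, teal, yellow}, so each is used; only locker 4 can be blue, hence locker 4 = blue.
The 7 still-open variables draw from only 7 values {black, grey, pink, purple, red, teal, yellow}, so each is used; only locker 7 can be grey, hence locker 7 = grey.
The 6 still-open variables draw from only 6 values {black, pink, purple, red, teal, yellow}, so each is used; only locker 3 can be yellow, hence locker 3 = yellow.
The 5 still-open variables draw from only 5 values {black, pink, purple, red, teal}, so each is used; only locker 2 can be purple, hence locker 2 = purple.

purple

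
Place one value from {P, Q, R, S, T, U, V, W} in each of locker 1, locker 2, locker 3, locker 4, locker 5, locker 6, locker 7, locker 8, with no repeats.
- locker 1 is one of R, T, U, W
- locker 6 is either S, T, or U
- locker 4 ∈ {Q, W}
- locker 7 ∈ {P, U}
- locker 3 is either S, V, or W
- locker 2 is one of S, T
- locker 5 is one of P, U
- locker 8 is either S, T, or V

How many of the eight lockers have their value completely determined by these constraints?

Among the 8 variables, Q fits only locker 4 (and all 8 values in {P, Q, R, S, T, U, V, W} must be used), so locker 4 = Q.
Among the 7 still-open variables, R fits only locker 1 (and all 7 values in {P, R, S, T, U, V, W} must be used), so locker 1 = R.
The 6 still-open variables draw from only 6 values {P, S, T, U, V, W}, so each is used; only locker 3 can be W, hence locker 3 = W.
The 5 still-open variables draw from only 5 values {P, S, T, U, V}, so each is used; only locker 8 can be V, hence locker 8 = V.
locker 5 and locker 7 between them cover only {P, U} — a naked pair. Remove those values from locker 6.
Determined: locker 1=R, locker 3=W, locker 4=Q, locker 8=V. The other lockers each still have more than one consistent value. That makes 4.

4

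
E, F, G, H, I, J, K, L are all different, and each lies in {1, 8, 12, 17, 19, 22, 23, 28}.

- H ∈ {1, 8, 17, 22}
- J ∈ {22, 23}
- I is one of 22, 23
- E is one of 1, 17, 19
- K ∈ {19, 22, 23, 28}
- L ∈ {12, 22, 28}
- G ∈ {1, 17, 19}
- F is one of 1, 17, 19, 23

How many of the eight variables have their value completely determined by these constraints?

The 8 variables draw from only 8 values {1, 8, 12, 17, 19, 22, 23, 28}, so each is used; only H can be 8, hence H = 8.
The 7 still-open variables together cover exactly {1, 12, 17, 19, 22, 23, 28} — 7 values for 7 variables — and 12 appears only in L's list, so L = 12.
The 6 still-open variables draw from only 6 values {1, 17, 19, 22, 23, 28}, so each is used; only K can be 28, hence K = 28.
I and J between them cover only {22, 23} — a naked pair. Remove those values from F.
Determined: H=8, K=28, L=12. The other variables each still have more than one consistent value. That makes 3.

3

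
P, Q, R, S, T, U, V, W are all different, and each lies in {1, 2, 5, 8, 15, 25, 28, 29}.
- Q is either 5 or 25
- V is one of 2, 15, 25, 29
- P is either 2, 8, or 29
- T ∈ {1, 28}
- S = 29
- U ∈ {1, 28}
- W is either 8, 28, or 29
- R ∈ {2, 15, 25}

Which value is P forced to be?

S's domain is down to {29}, so S = 29. So P, V, W can't be 29.
The 7 still-open variables draw from only 7 values {1, 2, 5, 8, 15, 25, 28}, so each is used; only Q can be 5, hence Q = 5.
T and U share exactly the 2 values {1, 28}; by pigeonhole those values go to them, so strike 1, 28 from W.
W has just one choice, so W = 8. Remove 8 from P.
So P = 2.

2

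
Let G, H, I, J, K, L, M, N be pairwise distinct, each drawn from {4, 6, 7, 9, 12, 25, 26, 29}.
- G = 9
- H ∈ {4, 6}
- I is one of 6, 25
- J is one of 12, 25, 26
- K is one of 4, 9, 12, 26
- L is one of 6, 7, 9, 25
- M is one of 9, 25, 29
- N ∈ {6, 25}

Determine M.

G must be 9 (only option left). Strike 9 from K, L, M.
Among the 7 still-open variables, 7 fits only L (and all 7 values in {4, 6, 7, 12, 25, 26, 29} must be used), so L = 7.
Among the 6 still-open variables, 29 fits only M (and all 6 values in {4, 6, 12, 25, 26, 29} must be used), so M = 29.

29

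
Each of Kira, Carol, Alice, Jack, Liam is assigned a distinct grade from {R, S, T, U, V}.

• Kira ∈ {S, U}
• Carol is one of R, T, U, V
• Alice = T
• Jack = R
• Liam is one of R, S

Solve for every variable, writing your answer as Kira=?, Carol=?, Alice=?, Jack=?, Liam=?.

Alice's domain is down to {T}, so Alice = T. Remove T from Carol.
That leaves Jack = R. Remove R from Carol, Liam.
Liam must be S (only option left). So Kira can't be S.
That leaves Kira = U. So Carol can't be U.
That leaves Carol = V.

Kira=U, Carol=V, Alice=T, Jack=R, Liam=S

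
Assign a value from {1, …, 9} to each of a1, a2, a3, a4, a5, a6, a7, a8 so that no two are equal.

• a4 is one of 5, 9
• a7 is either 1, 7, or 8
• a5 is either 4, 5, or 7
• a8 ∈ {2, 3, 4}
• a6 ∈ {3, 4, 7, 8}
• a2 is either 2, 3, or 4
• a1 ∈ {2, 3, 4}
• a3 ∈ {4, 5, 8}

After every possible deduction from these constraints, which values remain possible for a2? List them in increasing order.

2, 3, 4

The 8 variables draw from only 8 values {1, 2, 3, 4, 5, 7, 8, 9}, so each is used; only a7 can be 1, hence a7 = 1.
The 7 still-open variables together cover exactly {2, 3, 4, 5, 7, 8, 9} — 7 values for 7 variables — and 9 appears only in a4's list, so a4 = 9.
The 3 variables a1, a2, a8 are confined to {2, 3, 4}, which locks those values in; drop them from a3, a5, a6.
No further eliminations apply; a2 can still be any of 2, 3, 4.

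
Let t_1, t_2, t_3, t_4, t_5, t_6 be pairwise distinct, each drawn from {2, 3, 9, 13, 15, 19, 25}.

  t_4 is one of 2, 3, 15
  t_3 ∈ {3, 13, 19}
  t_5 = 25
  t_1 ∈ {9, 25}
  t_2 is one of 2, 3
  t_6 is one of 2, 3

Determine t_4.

t_5 must be 25 (only option left). Strike 25 from t_1.
t_1 must be 9 (only option left).
The 2 variables t_2 and t_6 are confined to {2, 3}, which locks those values in; drop them from t_3, t_4.
So t_4 = 15.

15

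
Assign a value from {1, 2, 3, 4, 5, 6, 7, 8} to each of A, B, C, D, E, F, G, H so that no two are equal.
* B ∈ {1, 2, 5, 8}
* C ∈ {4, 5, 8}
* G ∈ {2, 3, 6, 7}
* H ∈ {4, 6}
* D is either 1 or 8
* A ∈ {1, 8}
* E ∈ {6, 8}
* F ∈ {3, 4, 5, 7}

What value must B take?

A and D between them cover only {1, 8} — a naked pair. Remove those values from B, C, E.
E must be 6 (only option left). Strike 6 from G, H.
H has just one choice, so H = 4. Remove 4 from C, F.
C's domain is down to {5}, so C = 5. Remove 5 from B, F.
So B = 2.

2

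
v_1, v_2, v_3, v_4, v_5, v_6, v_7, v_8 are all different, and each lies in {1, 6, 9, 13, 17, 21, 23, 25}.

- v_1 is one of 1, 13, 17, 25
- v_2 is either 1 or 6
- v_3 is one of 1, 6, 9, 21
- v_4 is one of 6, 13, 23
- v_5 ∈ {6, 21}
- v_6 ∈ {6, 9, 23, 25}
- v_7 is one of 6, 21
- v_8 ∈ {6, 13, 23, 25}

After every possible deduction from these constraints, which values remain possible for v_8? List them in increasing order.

13, 23, 25

The 8 variables together cover exactly {1, 6, 9, 13, 17, 21, 23, 25} — 8 values for 8 variables — and 17 appears only in v_1's list, so v_1 = 17.
v_5 and v_7 between them cover only {6, 21} — a naked pair. Remove those values from v_2, v_3, v_4, v_6, v_8.
v_2's domain is down to {1}, so v_2 = 1. Eliminate 1 elsewhere: v_3.
v_3's domain is down to {9}, so v_3 = 9. Eliminate 9 elsewhere: v_6.
No further eliminations apply; v_8 can still be any of 13, 23, 25.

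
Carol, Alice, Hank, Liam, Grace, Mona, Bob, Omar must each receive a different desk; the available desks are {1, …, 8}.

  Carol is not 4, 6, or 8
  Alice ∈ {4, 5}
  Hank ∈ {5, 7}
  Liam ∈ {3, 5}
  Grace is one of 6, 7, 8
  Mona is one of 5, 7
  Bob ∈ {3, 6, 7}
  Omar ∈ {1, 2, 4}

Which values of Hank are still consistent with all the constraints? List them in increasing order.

5, 7

The 8 variables draw from only 8 values {1, 2, 3, 4, 5, 6, 7, 8}, so each is used; only Grace can be 8, hence Grace = 8.
Among the 7 still-open variables, 6 fits only Bob (and all 7 values in {1, 2, 3, 4, 5, 6, 7} must be used), so Bob = 6.
Hank and Mona share exactly the 2 values {5, 7}; by pigeonhole those values go to them, so strike 5, 7 from Carol, Alice, Liam.
Alice has just one choice, so Alice = 4. Remove 4 from Omar.
Liam's domain is down to {3}, so Liam = 3. Strike 3 from Carol.
No further eliminations apply; Hank can still be any of 5, 7.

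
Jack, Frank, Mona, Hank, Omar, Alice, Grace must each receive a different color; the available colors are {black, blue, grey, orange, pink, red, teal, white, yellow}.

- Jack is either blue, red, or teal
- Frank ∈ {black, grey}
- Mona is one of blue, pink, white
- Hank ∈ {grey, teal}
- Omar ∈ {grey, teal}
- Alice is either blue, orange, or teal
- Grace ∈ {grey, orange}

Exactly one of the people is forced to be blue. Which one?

The 2 variables Hank and Omar are confined to {grey, teal}, which locks those values in; drop them from Jack, Frank, Alice, Grace.
That leaves Frank = black.
Grace's domain is down to {orange}, so Grace = orange. So Alice can't be orange.
So blue goes to Alice.

Alice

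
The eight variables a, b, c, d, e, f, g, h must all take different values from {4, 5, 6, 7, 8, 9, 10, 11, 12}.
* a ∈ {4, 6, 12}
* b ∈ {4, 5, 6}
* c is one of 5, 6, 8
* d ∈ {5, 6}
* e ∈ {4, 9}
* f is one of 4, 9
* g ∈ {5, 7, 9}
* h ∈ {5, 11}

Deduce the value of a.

Among the 8 variables, 7 fits only g (and all 8 values in {4, 5, 6, 7, 8, 9, 11, 12} must be used), so g = 7.
The 7 still-open variables draw from only 7 values {4, 5, 6, 8, 9, 11, 12}, so each is used; only c can be 8, hence c = 8.
Among the 6 still-open variables, 11 fits only h (and all 6 values in {4, 5, 6, 9, 11, 12} must be used), so h = 11.
Among the 5 still-open variables, 12 fits only a (and all 5 values in {4, 5, 6, 9, 12} must be used), so a = 12.

12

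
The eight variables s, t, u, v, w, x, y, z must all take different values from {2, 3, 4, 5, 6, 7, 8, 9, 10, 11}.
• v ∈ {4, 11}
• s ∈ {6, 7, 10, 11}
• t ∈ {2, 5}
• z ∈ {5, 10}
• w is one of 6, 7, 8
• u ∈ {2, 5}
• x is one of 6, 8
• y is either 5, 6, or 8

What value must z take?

The 8 variables draw from only 8 values {2, 4, 5, 6, 7, 8, 10, 11}, so each is used; only v can be 4, hence v = 4.
The 7 still-open variables together cover exactly {2, 5, 6, 7, 8, 10, 11} — 7 values for 7 variables — and 11 appears only in s's list, so s = 11.
The 6 still-open variables draw from only 6 values {2, 5, 6, 7, 8, 10}, so each is used; only w can be 7, hence w = 7.
The 5 still-open variables draw from only 5 values {2, 5, 6, 8, 10}, so each is used; only z can be 10, hence z = 10.

10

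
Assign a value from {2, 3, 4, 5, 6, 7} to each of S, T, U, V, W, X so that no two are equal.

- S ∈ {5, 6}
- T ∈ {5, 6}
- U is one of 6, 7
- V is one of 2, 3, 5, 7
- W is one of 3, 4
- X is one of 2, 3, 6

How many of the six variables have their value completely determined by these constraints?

2

The 6 variables draw from only 6 values {2, 3, 4, 5, 6, 7}, so each is used; only W can be 4, hence W = 4.
S and T between them cover only {5, 6} — a naked pair. Remove those values from U, V, X.
U has just one choice, so U = 7. Eliminate 7 elsewhere: V.
Determined: U=7, W=4. The other variables each still have more than one consistent value. That makes 2.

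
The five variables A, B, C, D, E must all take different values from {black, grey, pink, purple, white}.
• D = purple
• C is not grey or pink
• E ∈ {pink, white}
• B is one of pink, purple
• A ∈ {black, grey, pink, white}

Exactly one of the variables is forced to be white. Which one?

D must be purple (only option left). Remove purple from B, C.
B has just one choice, so B = pink. Remove pink from A, E.
So white goes to E.

E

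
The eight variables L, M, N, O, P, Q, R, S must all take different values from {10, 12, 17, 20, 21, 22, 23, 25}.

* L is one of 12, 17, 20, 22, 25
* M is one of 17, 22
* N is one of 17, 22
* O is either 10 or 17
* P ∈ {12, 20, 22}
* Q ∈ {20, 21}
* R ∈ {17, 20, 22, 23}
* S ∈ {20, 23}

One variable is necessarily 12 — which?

Among the 8 variables, 10 fits only O (and all 8 values in {10, 12, 17, 20, 21, 22, 23, 25} must be used), so O = 10.
Among the 7 still-open variables, 21 fits only Q (and all 7 values in {12, 17, 20, 21, 22, 23, 25} must be used), so Q = 21.
The 6 still-open variables together cover exactly {12, 17, 20, 22, 23, 25} — 6 values for 6 variables — and 25 appears only in L's list, so L = 25.
The 5 still-open variables together cover exactly {12, 17, 20, 22, 23} — 5 values for 5 variables — and 12 appears only in P's list, so P = 12.

P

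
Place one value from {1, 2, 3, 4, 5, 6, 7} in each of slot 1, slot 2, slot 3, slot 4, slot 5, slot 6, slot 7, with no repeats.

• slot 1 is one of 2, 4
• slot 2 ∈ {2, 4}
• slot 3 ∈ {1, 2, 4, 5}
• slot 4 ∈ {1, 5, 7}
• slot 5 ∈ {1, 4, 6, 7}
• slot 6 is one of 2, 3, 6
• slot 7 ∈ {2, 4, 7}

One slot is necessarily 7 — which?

slot 7

Among the 7 variables, 3 fits only slot 6 (and all 7 values in {1, 2, 3, 4, 5, 6, 7} must be used), so slot 6 = 3.
The 6 still-open variables together cover exactly {1, 2, 4, 5, 6, 7} — 6 values for 6 variables — and 6 appears only in slot 5's list, so slot 5 = 6.
slot 1 and slot 2 between them cover only {2, 4} — a naked pair. Remove those values from slot 3, slot 7.
So 7 goes to slot 7.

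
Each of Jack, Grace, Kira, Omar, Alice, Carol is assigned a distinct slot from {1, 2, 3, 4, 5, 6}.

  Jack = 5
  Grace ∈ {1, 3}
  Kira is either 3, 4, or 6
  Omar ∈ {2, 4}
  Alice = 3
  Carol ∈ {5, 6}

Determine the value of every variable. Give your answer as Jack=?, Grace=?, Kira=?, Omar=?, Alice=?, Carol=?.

Jack=5, Grace=1, Kira=4, Omar=2, Alice=3, Carol=6

Jack must be 5 (only option left). So Carol can't be 5.
Alice has just one choice, so Alice = 3. Remove 3 from Grace, Kira.
Carol must be 6 (only option left). Eliminate 6 elsewhere: Kira.
That leaves Grace = 1.
That leaves Kira = 4. Strike 4 from Omar.
Omar's domain is down to {2}, so Omar = 2.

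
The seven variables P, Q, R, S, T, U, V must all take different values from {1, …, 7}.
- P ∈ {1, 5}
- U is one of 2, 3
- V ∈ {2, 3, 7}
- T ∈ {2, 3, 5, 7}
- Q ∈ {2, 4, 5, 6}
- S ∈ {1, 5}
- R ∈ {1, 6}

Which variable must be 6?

The 7 variables draw from only 7 values {1, 2, 3, 4, 5, 6, 7}, so each is used; only Q can be 4, hence Q = 4.
The 6 still-open variables draw from only 6 values {1, 2, 3, 5, 6, 7}, so each is used; only R can be 6, hence R = 6.

R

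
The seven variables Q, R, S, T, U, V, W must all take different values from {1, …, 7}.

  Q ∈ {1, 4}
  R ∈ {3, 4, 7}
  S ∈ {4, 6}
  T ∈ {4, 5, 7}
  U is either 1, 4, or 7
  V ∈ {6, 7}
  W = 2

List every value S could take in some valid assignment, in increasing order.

4, 6

W's domain is down to {2}, so W = 2.
Among the 6 still-open variables, 3 fits only R (and all 6 values in {1, 3, 4, 5, 6, 7} must be used), so R = 3.
Among the 5 still-open variables, 5 fits only T (and all 5 values in {1, 4, 5, 6, 7} must be used), so T = 5.
No further eliminations apply; S can still be any of 4, 6.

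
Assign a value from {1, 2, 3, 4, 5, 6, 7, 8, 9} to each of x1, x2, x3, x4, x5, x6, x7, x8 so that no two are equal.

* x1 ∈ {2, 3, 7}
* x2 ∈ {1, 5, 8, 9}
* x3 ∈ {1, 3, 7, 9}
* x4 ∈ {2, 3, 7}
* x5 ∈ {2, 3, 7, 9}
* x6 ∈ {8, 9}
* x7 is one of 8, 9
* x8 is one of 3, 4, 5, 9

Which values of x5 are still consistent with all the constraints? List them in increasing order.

2, 3, 7

The 8 variables together cover exactly {1, 2, 3, 4, 5, 7, 8, 9} — 8 values for 8 variables — and 4 appears only in x8's list, so x8 = 4.
The 7 still-open variables draw from only 7 values {1, 2, 3, 5, 7, 8, 9}, so each is used; only x2 can be 5, hence x2 = 5.
The 6 still-open variables draw from only 6 values {1, 2, 3, 7, 8, 9}, so each is used; only x3 can be 1, hence x3 = 1.
x6 and x7 between them cover only {8, 9} — a naked pair. Remove those values from x5.
No further eliminations apply; x5 can still be any of 2, 3, 7.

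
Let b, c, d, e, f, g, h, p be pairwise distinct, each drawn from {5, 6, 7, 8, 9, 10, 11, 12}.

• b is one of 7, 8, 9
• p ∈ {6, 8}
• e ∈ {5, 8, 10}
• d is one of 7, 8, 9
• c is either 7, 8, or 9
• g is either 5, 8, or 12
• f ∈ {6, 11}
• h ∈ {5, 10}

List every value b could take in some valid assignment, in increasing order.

Among the 8 variables, 11 fits only f (and all 8 values in {5, 6, 7, 8, 9, 10, 11, 12} must be used), so f = 11.
The 7 still-open variables draw from only 7 values {5, 6, 7, 8, 9, 10, 12}, so each is used; only p can be 6, hence p = 6.
The 6 still-open variables together cover exactly {5, 7, 8, 9, 10, 12} — 6 values for 6 variables — and 12 appears only in g's list, so g = 12.
b, c, d share exactly the 3 values {7, 8, 9}; by pigeonhole those values go to them, so strike 7, 8, 9 from e.
No further eliminations apply; b can still be any of 7, 8, 9.

7, 8, 9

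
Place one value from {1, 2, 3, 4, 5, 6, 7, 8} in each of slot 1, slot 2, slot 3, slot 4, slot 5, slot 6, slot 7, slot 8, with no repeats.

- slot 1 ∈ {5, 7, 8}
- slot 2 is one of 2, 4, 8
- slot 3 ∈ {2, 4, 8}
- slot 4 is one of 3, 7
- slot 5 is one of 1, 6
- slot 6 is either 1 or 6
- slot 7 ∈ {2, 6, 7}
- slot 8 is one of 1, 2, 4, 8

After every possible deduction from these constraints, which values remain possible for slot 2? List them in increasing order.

Among the 8 variables, 3 fits only slot 4 (and all 8 values in {1, 2, 3, 4, 5, 6, 7, 8} must be used), so slot 4 = 3.
Among the 7 still-open variables, 5 fits only slot 1 (and all 7 values in {1, 2, 4, 5, 6, 7, 8} must be used), so slot 1 = 5.
The 6 still-open variables together cover exactly {1, 2, 4, 6, 7, 8} — 6 values for 6 variables — and 7 appears only in slot 7's list, so slot 7 = 7.
slot 5 and slot 6 between them cover only {1, 6} — a naked pair. Remove those values from slot 8.
No further eliminations apply; slot 2 can still be any of 2, 4, 8.

2, 4, 8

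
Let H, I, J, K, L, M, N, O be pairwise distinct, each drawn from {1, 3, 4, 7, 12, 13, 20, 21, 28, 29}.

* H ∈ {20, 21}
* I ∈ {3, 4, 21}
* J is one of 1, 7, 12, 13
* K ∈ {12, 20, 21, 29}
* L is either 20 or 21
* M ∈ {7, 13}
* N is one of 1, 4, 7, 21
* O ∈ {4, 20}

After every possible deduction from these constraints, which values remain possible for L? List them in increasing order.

The 2 variables H and L are confined to {20, 21}, which locks those values in; drop them from I, K, N, O.
That leaves O = 4. Remove 4 from I, N.
I has just one choice, so I = 3.
No further eliminations apply; L can still be any of 20, 21.

20, 21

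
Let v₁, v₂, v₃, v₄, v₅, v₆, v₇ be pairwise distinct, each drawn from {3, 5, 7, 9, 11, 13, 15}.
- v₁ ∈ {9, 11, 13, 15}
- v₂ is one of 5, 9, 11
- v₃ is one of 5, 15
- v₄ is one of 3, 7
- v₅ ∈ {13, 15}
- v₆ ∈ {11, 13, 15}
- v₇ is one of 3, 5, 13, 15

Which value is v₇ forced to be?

3

Among the 7 variables, 7 fits only v₄ (and all 7 values in {3, 5, 7, 9, 11, 13, 15} must be used), so v₄ = 7.
The 6 still-open variables draw from only 6 values {3, 5, 9, 11, 13, 15}, so each is used; only v₇ can be 3, hence v₇ = 3.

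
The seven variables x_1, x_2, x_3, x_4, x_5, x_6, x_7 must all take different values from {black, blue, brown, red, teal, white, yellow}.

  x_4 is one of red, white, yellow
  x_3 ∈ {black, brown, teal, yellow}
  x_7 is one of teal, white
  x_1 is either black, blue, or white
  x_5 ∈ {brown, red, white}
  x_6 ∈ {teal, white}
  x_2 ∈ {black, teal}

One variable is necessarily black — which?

The 7 variables together cover exactly {black, blue, brown, red, teal, white, yellow} — 7 values for 7 variables — and blue appears only in x_1's list, so x_1 = blue.
x_6 and x_7 share exactly the 2 values {teal, white}; by pigeonhole those values go to them, so strike teal, white from x_2, x_3, x_4, x_5.
So black goes to x_2.

x_2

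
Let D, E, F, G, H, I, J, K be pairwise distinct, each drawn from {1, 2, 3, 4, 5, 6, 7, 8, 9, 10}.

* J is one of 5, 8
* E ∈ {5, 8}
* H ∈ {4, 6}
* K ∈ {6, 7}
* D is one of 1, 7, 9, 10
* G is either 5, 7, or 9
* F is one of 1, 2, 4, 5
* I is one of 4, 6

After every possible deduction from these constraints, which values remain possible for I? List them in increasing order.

The 2 variables E and J are confined to {5, 8}, which locks those values in; drop them from F, G.
H and I share exactly the 2 values {4, 6}; by pigeonhole those values go to them, so strike 4, 6 from F, K.
K has just one choice, so K = 7. Remove 7 from D, G.
G has just one choice, so G = 9. Eliminate 9 elsewhere: D.
No further eliminations apply; I can still be any of 4, 6.

4, 6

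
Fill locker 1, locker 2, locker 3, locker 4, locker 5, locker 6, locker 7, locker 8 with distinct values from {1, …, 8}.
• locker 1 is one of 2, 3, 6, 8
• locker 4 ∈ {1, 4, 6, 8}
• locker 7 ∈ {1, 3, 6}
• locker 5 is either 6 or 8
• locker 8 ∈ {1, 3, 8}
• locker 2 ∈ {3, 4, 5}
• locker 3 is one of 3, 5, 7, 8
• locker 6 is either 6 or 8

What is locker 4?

4

The 8 variables draw from only 8 values {1, 2, 3, 4, 5, 6, 7, 8}, so each is used; only locker 1 can be 2, hence locker 1 = 2.
Among the 7 still-open variables, 7 fits only locker 3 (and all 7 values in {1, 3, 4, 5, 6, 7, 8} must be used), so locker 3 = 7.
Among the 6 still-open variables, 5 fits only locker 2 (and all 6 values in {1, 3, 4, 5, 6, 8} must be used), so locker 2 = 5.
The 5 still-open variables together cover exactly {1, 3, 4, 6, 8} — 5 values for 5 variables — and 4 appears only in locker 4's list, so locker 4 = 4.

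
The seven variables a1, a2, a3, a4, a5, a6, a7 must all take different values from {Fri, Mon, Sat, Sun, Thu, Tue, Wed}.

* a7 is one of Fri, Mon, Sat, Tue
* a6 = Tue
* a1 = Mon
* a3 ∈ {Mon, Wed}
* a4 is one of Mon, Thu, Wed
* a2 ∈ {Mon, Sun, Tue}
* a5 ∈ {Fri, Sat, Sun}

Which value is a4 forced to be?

a1 must be Mon (only option left). Strike Mon from a2, a3, a4, a7.
a3 has just one choice, so a3 = Wed. So a4 can't be Wed.
So a4 = Thu.

Thu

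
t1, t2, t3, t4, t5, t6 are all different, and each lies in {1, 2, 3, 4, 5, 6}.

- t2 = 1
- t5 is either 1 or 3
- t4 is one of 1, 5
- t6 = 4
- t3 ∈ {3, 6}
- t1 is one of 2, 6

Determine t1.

t2 must be 1 (only option left). So t4, t5 can't be 1.
t4 must be 5 (only option left).
That leaves t5 = 3. Strike 3 from t3.
t6's domain is down to {4}, so t6 = 4.
t3's domain is down to {6}, so t3 = 6. Eliminate 6 elsewhere: t1.
So t1 = 2.

2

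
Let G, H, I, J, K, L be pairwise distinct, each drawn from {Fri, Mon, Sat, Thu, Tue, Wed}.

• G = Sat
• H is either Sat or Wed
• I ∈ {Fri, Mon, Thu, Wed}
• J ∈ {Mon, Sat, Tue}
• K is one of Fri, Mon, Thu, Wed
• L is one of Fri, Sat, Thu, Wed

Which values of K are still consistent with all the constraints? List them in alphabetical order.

Fri, Mon, Thu

G has just one choice, so G = Sat. Eliminate Sat elsewhere: H, J, L.
H's domain is down to {Wed}, so H = Wed. Eliminate Wed elsewhere: I, K, L.
The 4 still-open variables together cover exactly {Fri, Mon, Thu, Tue} — 4 values for 4 variables — and Tue appears only in J's list, so J = Tue.
No further eliminations apply; K can still be any of Fri, Mon, Thu.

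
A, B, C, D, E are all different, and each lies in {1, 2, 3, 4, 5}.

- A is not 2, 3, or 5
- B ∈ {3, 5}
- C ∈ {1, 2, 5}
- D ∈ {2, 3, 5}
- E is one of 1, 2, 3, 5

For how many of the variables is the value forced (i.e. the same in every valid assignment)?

The 5 variables draw from only 5 values {1, 2, 3, 4, 5}, so each is used; only A can be 4, hence A = 4.
Determined: A=4. The other variables each still have more than one consistent value. That makes 1.

1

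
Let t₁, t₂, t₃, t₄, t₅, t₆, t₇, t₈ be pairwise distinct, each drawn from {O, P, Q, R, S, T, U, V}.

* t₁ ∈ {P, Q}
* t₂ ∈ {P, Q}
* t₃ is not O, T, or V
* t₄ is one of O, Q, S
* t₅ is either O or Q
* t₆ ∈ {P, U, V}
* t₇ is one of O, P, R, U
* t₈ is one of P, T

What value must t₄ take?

S

Among the 8 variables, T fits only t₈ (and all 8 values in {O, P, Q, R, S, T, U, V} must be used), so t₈ = T.
The 7 still-open variables draw from only 7 values {O, P, Q, R, S, U, V}, so each is used; only t₆ can be V, hence t₆ = V.
t₁ and t₂ between them cover only {P, Q} — a naked pair. Remove those values from t₃, t₄, t₅, t₇.
t₅ has just one choice, so t₅ = O. Strike O from t₄, t₇.
So t₄ = S.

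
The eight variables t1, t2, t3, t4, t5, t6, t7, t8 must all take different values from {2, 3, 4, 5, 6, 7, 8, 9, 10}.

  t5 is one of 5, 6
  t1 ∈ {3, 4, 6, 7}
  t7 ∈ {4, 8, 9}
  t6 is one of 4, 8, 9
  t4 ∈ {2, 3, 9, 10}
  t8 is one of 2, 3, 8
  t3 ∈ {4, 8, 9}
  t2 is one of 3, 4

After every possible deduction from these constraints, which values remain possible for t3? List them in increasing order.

t3, t6, t7 share exactly the 3 values {4, 8, 9}; by pigeonhole those values go to them, so strike 4, 8, 9 from t1, t2, t4, t8.
t2 must be 3 (only option left). Remove 3 from t1, t4, t8.
That leaves t8 = 2. So t4 can't be 2.
t4 has just one choice, so t4 = 10.
No further eliminations apply; t3 can still be any of 4, 8, 9.

4, 8, 9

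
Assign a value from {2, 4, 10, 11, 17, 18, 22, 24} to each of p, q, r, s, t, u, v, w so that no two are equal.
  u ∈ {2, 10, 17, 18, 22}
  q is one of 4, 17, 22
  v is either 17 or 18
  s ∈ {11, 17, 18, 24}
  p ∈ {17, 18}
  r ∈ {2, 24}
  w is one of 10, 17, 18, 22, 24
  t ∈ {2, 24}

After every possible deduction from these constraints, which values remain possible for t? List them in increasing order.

2, 24

Among the 8 variables, 4 fits only q (and all 8 values in {2, 4, 10, 11, 17, 18, 22, 24} must be used), so q = 4.
Among the 7 still-open variables, 11 fits only s (and all 7 values in {2, 10, 11, 17, 18, 22, 24} must be used), so s = 11.
p and v share exactly the 2 values {17, 18}; by pigeonhole those values go to them, so strike 17, 18 from u, w.
The 2 variables r and t are confined to {2, 24}, which locks those values in; drop them from u, w.
No further eliminations apply; t can still be any of 2, 24.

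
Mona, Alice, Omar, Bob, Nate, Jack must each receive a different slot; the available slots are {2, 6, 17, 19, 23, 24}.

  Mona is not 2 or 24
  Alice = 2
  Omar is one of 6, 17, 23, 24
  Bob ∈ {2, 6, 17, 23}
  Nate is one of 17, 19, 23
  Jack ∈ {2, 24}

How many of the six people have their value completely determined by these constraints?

2

Alice's domain is down to {2}, so Alice = 2. So Bob, Jack can't be 2.
Jack must be 24 (only option left). So Omar can't be 24.
Determined: Alice=2, Jack=24. The other people each still have more than one consistent value. That makes 2.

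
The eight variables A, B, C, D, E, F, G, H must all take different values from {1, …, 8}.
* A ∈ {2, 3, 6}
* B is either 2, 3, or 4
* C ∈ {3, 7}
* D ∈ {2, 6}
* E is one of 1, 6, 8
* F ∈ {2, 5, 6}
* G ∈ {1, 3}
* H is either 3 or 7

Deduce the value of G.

1

Among the 8 variables, 4 fits only B (and all 8 values in {1, 2, 3, 4, 5, 6, 7, 8} must be used), so B = 4.
The 7 still-open variables draw from only 7 values {1, 2, 3, 5, 6, 7, 8}, so each is used; only F can be 5, hence F = 5.
The 6 still-open variables together cover exactly {1, 2, 3, 6, 7, 8} — 6 values for 6 variables — and 8 appears only in E's list, so E = 8.
The 5 still-open variables together cover exactly {1, 2, 3, 6, 7} — 5 values for 5 variables — and 1 appears only in G's list, so G = 1.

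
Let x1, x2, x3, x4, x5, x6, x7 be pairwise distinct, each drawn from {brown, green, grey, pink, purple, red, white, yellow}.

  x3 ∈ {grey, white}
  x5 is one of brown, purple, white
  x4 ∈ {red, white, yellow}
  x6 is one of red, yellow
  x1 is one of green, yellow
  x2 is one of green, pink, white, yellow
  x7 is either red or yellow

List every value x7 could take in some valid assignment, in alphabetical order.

red, yellow

The 2 variables x6 and x7 are confined to {red, yellow}, which locks those values in; drop them from x1, x2, x4.
That leaves x1 = green. Remove green from x2.
x4 must be white (only option left). Remove white from x2, x3, x5.
x2's domain is down to {pink}, so x2 = pink.
x3 must be grey (only option left).
No further eliminations apply; x7 can still be any of red, yellow.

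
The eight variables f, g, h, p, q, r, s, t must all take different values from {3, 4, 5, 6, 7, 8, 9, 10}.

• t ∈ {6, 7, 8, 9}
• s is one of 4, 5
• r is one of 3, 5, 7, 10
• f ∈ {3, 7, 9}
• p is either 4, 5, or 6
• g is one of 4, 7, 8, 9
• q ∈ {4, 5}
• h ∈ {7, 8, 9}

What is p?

Among the 8 variables, 10 fits only r (and all 8 values in {3, 4, 5, 6, 7, 8, 9, 10} must be used), so r = 10.
The 7 still-open variables together cover exactly {3, 4, 5, 6, 7, 8, 9} — 7 values for 7 variables — and 3 appears only in f's list, so f = 3.
q and s between them cover only {4, 5} — a naked pair. Remove those values from g, p.
So p = 6.

6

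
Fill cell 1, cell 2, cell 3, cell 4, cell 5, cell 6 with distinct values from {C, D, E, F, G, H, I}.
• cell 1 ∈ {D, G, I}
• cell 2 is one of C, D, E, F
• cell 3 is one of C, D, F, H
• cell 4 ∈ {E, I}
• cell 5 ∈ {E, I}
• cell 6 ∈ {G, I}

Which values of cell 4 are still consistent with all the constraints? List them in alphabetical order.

cell 4 and cell 5 between them cover only {E, I} — a naked pair. Remove those values from cell 1, cell 2, cell 6.
cell 6's domain is down to {G}, so cell 6 = G. Remove G from cell 1.
That leaves cell 1 = D. Eliminate D elsewhere: cell 2, cell 3.
No further eliminations apply; cell 4 can still be any of E, I.

E, I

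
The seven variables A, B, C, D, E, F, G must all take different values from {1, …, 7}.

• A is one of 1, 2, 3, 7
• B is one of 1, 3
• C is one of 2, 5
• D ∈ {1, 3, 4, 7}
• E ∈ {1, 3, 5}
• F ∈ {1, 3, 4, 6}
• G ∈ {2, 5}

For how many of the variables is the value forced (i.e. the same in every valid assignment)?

The 7 variables draw from only 7 values {1, 2, 3, 4, 5, 6, 7}, so each is used; only F can be 6, hence F = 6.
The 6 still-open variables draw from only 6 values {1, 2, 3, 4, 5, 7}, so each is used; only D can be 4, hence D = 4.
Among the 5 still-open variables, 7 fits only A (and all 5 values in {1, 2, 3, 5, 7} must be used), so A = 7.
C and G share exactly the 2 values {2, 5}; by pigeonhole those values go to them, so strike 2, 5 from E.
Determined: A=7, D=4, F=6. The other variables each still have more than one consistent value. That makes 3.

3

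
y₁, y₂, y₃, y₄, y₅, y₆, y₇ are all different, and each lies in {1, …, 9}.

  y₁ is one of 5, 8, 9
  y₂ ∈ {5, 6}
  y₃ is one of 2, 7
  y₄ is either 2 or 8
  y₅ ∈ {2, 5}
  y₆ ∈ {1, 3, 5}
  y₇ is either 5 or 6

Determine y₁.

9

y₂ and y₇ between them cover only {5, 6} — a naked pair. Remove those values from y₁, y₅, y₆.
y₅ has just one choice, so y₅ = 2. Eliminate 2 elsewhere: y₃, y₄.
That leaves y₃ = 7.
That leaves y₄ = 8. Strike 8 from y₁.
So y₁ = 9.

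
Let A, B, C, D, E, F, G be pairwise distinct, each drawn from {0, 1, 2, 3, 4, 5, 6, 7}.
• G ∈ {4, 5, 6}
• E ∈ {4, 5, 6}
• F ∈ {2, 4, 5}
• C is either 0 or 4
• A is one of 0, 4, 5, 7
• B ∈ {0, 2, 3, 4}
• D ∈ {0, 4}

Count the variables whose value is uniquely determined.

Among the 7 variables, 3 fits only B (and all 7 values in {0, 2, 3, 4, 5, 6, 7} must be used), so B = 3.
The 6 still-open variables draw from only 6 values {0, 2, 4, 5, 6, 7}, so each is used; only F can be 2, hence F = 2.
The 5 still-open variables together cover exactly {0, 4, 5, 6, 7} — 5 values for 5 variables — and 7 appears only in A's list, so A = 7.
The 2 variables C and D are confined to {0, 4}, which locks those values in; drop them from E, G.
Determined: A=7, B=3, F=2. The other variables each still have more than one consistent value. That makes 3.

3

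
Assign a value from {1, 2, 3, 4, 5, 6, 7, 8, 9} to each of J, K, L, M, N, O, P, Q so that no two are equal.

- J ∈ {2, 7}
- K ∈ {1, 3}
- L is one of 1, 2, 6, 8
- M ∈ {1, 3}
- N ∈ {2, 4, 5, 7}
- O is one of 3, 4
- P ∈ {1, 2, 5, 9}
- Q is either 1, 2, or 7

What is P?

K and M share exactly the 2 values {1, 3}; by pigeonhole those values go to them, so strike 1, 3 from L, O, P, Q.
O must be 4 (only option left). Strike 4 from N.
J and Q between them cover only {2, 7} — a naked pair. Remove those values from L, N, P.
That leaves N = 5. Eliminate 5 elsewhere: P.
So P = 9.

9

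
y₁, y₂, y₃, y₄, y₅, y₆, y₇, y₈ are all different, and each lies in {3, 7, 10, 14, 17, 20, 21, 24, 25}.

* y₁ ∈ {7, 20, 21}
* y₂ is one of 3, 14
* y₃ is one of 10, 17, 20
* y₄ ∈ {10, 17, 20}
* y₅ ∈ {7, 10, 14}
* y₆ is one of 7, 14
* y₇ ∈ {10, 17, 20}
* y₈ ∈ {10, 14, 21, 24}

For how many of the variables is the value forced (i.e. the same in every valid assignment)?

3

The 8 variables draw from only 8 values {3, 7, 10, 14, 17, 20, 21, 24}, so each is used; only y₂ can be 3, hence y₂ = 3.
Among the 7 still-open variables, 24 fits only y₈ (and all 7 values in {7, 10, 14, 17, 20, 21, 24} must be used), so y₈ = 24.
The 6 still-open variables draw from only 6 values {7, 10, 14, 17, 20, 21}, so each is used; only y₁ can be 21, hence y₁ = 21.
y₃, y₄, y₇ share exactly the 3 values {10, 17, 20}; by pigeonhole those values go to them, so strike 10, 17, 20 from y₅.
Determined: y₁=21, y₂=3, y₈=24. The other variables each still have more than one consistent value. That makes 3.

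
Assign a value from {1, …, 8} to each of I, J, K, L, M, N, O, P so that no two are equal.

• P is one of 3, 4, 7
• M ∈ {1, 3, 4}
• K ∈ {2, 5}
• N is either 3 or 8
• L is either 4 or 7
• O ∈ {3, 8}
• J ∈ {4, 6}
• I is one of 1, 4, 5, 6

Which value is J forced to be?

6

Among the 8 variables, 2 fits only K (and all 8 values in {1, 2, 3, 4, 5, 6, 7, 8} must be used), so K = 2.
Among the 7 still-open variables, 5 fits only I (and all 7 values in {1, 3, 4, 5, 6, 7, 8} must be used), so I = 5.
Among the 6 still-open variables, 1 fits only M (and all 6 values in {1, 3, 4, 6, 7, 8} must be used), so M = 1.
The 5 still-open variables draw from only 5 values {3, 4, 6, 7, 8}, so each is used; only J can be 6, hence J = 6.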